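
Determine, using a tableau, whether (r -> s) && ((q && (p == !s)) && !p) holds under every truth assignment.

Assume the negation and expand:
Initial set: {!((r -> s) && ((q && (p == !s)) && !p))}.
!((r -> s) && ((q && (p == !s)) && !p)): β-rule — branch into !(r -> s)  //  !((q && (p == !s)) && !p).
  branch 1 (add !(r -> s)):
    !(r -> s): α-rule — add r, !s.
    ○ open, literals {r=T, s=F}.
  branch 2 (add !((q && (p == !s)) && !p)):
    !((q && (p == !s)) && !p): β-rule — branch into !(q && (p == !s))  //  !!p.
      branch 2.1 (add !(q && (p == !s))):
        !(q && (p == !s)): β-rule — branch into !q  //  !(p == !s).
          branch 2.1.1 (add !q):
            ○ open, literals {q=F}.
          branch 2.1.2 (add !(p == !s)):
            !(p == !s): β-rule — branch into p, !!s  //  !p, !s.
              branch 2.1.2.1 (add p, !!s):
                ○ open, literals {p=T, s=T}.
              branch 2.1.2.2 (add !p, !s):
                ○ open, literals {p=F, s=F}.
      branch 2.2 (add !!p):
        ○ open, literals {p=T}.
0 branches closed, 5 open.
An open branch gives a countermodel: r=T, s=F (unmentioned atoms arbitrary); under it the original formula is false.

Not valid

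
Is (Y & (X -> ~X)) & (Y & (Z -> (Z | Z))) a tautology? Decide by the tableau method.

Not valid

Assume the negation and expand:
Initial set: {~((Y & (X -> ~X)) & (Y & (Z -> (Z | Z))))}.
~((Y & (X -> ~X)) & (Y & (Z -> (Z | Z)))): β-rule — branch into ~(Y & (X -> ~X))  //  ~(Y & (Z -> (Z | Z))).
  branch 1 (add ~(Y & (X -> ~X))):
    ~(Y & (X -> ~X)): β-rule — branch into ~Y  //  ~(X -> ~X).
      branch 1.1 (add ~Y):
        ○ open, literals {Y=0}.
      branch 1.2 (add ~(X -> ~X)):
        ~(X -> ~X): α-rule — add X, ~~X.
        ○ open, literals {X=1}.
  branch 2 (add ~(Y & (Z -> (Z | Z)))):
    ~(Y & (Z -> (Z | Z))): β-rule — branch into ~Y  //  ~(Z -> (Z | Z)).
      branch 2.1 (add ~Y):
        ○ open, literals {Y=0}.
      branch 2.2 (add ~(Z -> (Z | Z))):
        ~(Z -> (Z | Z)): α-rule — add Z, ~(Z | Z).
        ~(Z | Z): α-rule — add ~Z, ~Z.
        × closes — contains both Z and ~Z.
1 branch closed, 3 open.
An open branch gives a countermodel: Y=0 (unmentioned atoms arbitrary); under it the original formula is false.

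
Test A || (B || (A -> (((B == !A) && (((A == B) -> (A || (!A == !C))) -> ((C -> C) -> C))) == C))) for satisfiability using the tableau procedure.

Initial set: {(A || (B || (A -> (((B == !A) && (((A == B) -> (A || (!A == !C))) -> ((C -> C) -> C))) == C))))}.
(A || (B || (A -> (((B == !A) && (((A == B) -> (A || (!A == !C))) -> ((C -> C) -> C))) == C)))): β-rule — branch into A  //  (B || (A -> (((B == !A) && (((A == B) -> (A || (!A == !C))) -> ((C -> C) -> C))) == C))).
  branch 1 (add A):
    ○ open, literals {A=T}.
  branch 2 (add (B || (A -> (((B == !A) && (((A == B) -> (A || (!A == !C))) -> ((C -> C) -> C))) == C)))):
    (B || (A -> (((B == !A) && (((A == B) -> (A || (!A == !C))) -> ((C -> C) -> C))) == C))): β-rule — branch into B  //  (A -> (((B == !A) && (((A == B) -> (A || (!A == !C))) -> ((C -> C) -> C))) == C)).
      branch 2.1 (add B):
        ○ open, literals {B=T}.
      branch 2.2 (add (A -> (((B == !A) && (((A == B) -> (A || (!A == !C))) -> ((C -> C) -> C))) == C))):
        (A -> (((B == !A) && (((A == B) -> (A || (!A == !C))) -> ((C -> C) -> C))) == C)): β-rule — branch into !A  //  (((B == !A) && (((A == B) -> (A || (!A == !C))) -> ((C -> C) -> C))) == C).
          branch 2.2.1 (add !A):
            ○ open, literals {A=F}.
          branch 2.2.2 (add (((B == !A) && (((A == B) -> (A || (!A == !C))) -> ((C -> C) -> C))) == C)):
            (((B == !A) && (((A == B) -> (A || (!A == !C))) -> ((C -> C) -> C))) == C): β-rule — branch into ((B == !A) && (((A == B) -> (A || (!A == !C))) -> ((C -> C) -> C))), C  //  !((B == !A) && (((A == B) -> (A || (!A == !C))) -> ((C -> C) -> C))), !C.
              branch 2.2.2.1 (add ((B == !A) && (((A == B) -> (A || (!A == !C))) -> ((C -> C) -> C))), C):
                ((B == !A) && (((A == B) -> (A || (!A == !C))) -> ((C -> C) -> C))): α-rule — add (B == !A), (((A == B) -> (A || (!A == !C))) -> ((C -> C) -> C)).
                (B == !A): β-rule — branch into B, !A  //  !B, !!A.
                  branch 2.2.2.1.1 (add B, !A):
                    (((A == B) -> (A || (!A == !C))) -> ((C -> C) -> C)): β-rule — branch into !((A == B) -> (A || (!A == !C)))  //  ((C -> C) -> C).
                      branch 2.2.2.1.1.1 (add !((A == B) -> (A || (!A == !C)))):
                        !((A == B) -> (A || (!A == !C))): α-rule — add (A == B), !(A || (!A == !C)).
                        !(A || (!A == !C)): α-rule — add !A, !(!A == !C).
                        (A == B): β-rule — branch into A, B  //  !A, !B.
                          branch 2.2.2.1.1.1.1 (add A, B):
                            × closes — contains both A and !A.
                          branch 2.2.2.1.1.1.2 (add !A, !B):
                            × closes — contains both B and !B.
                      branch 2.2.2.1.1.2 (add ((C -> C) -> C)):
                        ((C -> C) -> C): β-rule — branch into !(C -> C)  //  C.
                          branch 2.2.2.1.1.2.1 (add !(C -> C)):
                            !(C -> C): α-rule — add C, !C.
                            × closes — contains both C and !C.
                          branch 2.2.2.1.1.2.2 (add C):
                            ○ open, literals {A=F, B=T, C=T}.
                  branch 2.2.2.1.2 (add !B, !!A):
                    (((A == B) -> (A || (!A == !C))) -> ((C -> C) -> C)): β-rule — branch into !((A == B) -> (A || (!A == !C)))  //  ((C -> C) -> C).
                      branch 2.2.2.1.2.1 (add !((A == B) -> (A || (!A == !C)))):
                        !((A == B) -> (A || (!A == !C))): α-rule — add (A == B), !(A || (!A == !C)).
                        !(A || (!A == !C)): α-rule — add !A, !(!A == !C).
                        × closes — contains both A and !A.
                      branch 2.2.2.1.2.2 (add ((C -> C) -> C)):
                        ((C -> C) -> C): β-rule — branch into !(C -> C)  //  C.
                          branch 2.2.2.1.2.2.1 (add !(C -> C)):
                            !(C -> C): α-rule — add C, !C.
                            × closes — contains both C and !C.
                          branch 2.2.2.1.2.2.2 (add C):
                            ○ open, literals {A=T, B=F, C=T}.
              branch 2.2.2.2 (add !((B == !A) && (((A == B) -> (A || (!A == !C))) -> ((C -> C) -> C))), !C):
                !((B == !A) && (((A == B) -> (A || (!A == !C))) -> ((C -> C) -> C))): β-rule — branch into !(B == !A)  //  !(((A == B) -> (A || (!A == !C))) -> ((C -> C) -> C)).
                  branch 2.2.2.2.1 (add !(B == !A)):
                    !(B == !A): β-rule — branch into B, !!A  //  !B, !A.
                      branch 2.2.2.2.1.1 (add B, !!A):
                        ○ open, literals {A=T, B=T, C=F}.
                      branch 2.2.2.2.1.2 (add !B, !A):
                        ○ open, literals {A=F, B=F, C=F}.
                  branch 2.2.2.2.2 (add !(((A == B) -> (A || (!A == !C))) -> ((C -> C) -> C))):
                    !(((A == B) -> (A || (!A == !C))) -> ((C -> C) -> C)): α-rule — add ((A == B) -> (A || (!A == !C))), !((C -> C) -> C).
                    !((C -> C) -> C): α-rule — add (C -> C), !C.
                    ((A == B) -> (A || (!A == !C))): β-rule — branch into !(A == B)  //  (A || (!A == !C)).
                      branch 2.2.2.2.2.1 (add !(A == B)):
                        (C -> C): β-rule — branch into !C  //  C.
                          branch 2.2.2.2.2.1.1 (add !C):
                            !(A == B): β-rule — branch into A, !B  //  !A, B.
                              branch 2.2.2.2.2.1.1.1 (add A, !B):
                                ○ open, literals {A=T, B=F, C=F}.
                              branch 2.2.2.2.2.1.1.2 (add !A, B):
                                ○ open, literals {A=F, B=T, C=F}.
                          branch 2.2.2.2.2.1.2 (add C):
                            × closes — contains both C and !C.
                      branch 2.2.2.2.2.2 (add (A || (!A == !C))):
                        (C -> C): β-rule — branch into !C  //  C.
                          branch 2.2.2.2.2.2.1 (add !C):
                            (A || (!A == !C)): β-rule — branch into A  //  (!A == !C).
                              branch 2.2.2.2.2.2.1.1 (add A):
                                ○ open, literals {A=T, C=F}.
                              branch 2.2.2.2.2.2.1.2 (add (!A == !C)):
                                (!A == !C): β-rule — branch into !A, !C  //  !!A, !!C.
                                  branch 2.2.2.2.2.2.1.2.1 (add !A, !C):
                                    ○ open, literals {A=F, C=F}.
                                  branch 2.2.2.2.2.2.1.2.2 (add !!A, !!C):
                                    × closes — contains both C and !C.
                          branch 2.2.2.2.2.2.2 (add C):
                            × closes — contains both C and !C.
8 branches closed, 11 open.
An open branch gives a satisfying assignment: A=T.

Satisfiable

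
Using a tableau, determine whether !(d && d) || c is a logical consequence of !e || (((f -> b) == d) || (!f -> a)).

No

Initial set: {(!e || (((f -> b) == d) || (!f -> a))); !(!(d && d) || c)}.
!(!(d && d) || c): α-rule — add !!(d && d), !c.
!!(d && d): α-rule — add d, d.
(!e || (((f -> b) == d) || (!f -> a))): β-rule — branch into !e  //  (((f -> b) == d) || (!f -> a)).
  branch 1 (add !e):
    ○ open, literals {c=0, d=1, e=0}.
  branch 2 (add (((f -> b) == d) || (!f -> a))):
    (((f -> b) == d) || (!f -> a)): β-rule — branch into ((f -> b) == d)  //  (!f -> a).
      branch 2.1 (add ((f -> b) == d)):
        ((f -> b) == d): β-rule — branch into (f -> b), d  //  !(f -> b), !d.
          branch 2.1.1 (add (f -> b), d):
            (f -> b): β-rule — branch into !f  //  b.
              branch 2.1.1.1 (add !f):
                ○ open, literals {c=0, d=1, f=0}.
              branch 2.1.1.2 (add b):
                ○ open, literals {b=1, c=0, d=1}.
          branch 2.1.2 (add !(f -> b), !d):
            × closes — contains both d and !d.
      branch 2.2 (add (!f -> a)):
        (!f -> a): β-rule — branch into !!f  //  a.
          branch 2.2.1 (add !!f):
            ○ open, literals {c=0, d=1, f=1}.
          branch 2.2.2 (add a):
            ○ open, literals {a=1, c=0, d=1}.
1 branch closed, 5 open.
An open branch gives a countermodel: c=0, d=1, e=0 (unmentioned atoms arbitrary); the premises hold there but the conclusion fails.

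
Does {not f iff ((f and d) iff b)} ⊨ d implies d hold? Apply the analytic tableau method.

Yes

Initial set: {(not f iff ((f and d) iff b)); not (d implies d)}.
not (d implies d): α-rule — add d, not d.
× closes — contains both d and not d.
All 1 branch closes.
Every branch closed, so the premises entail the conclusion.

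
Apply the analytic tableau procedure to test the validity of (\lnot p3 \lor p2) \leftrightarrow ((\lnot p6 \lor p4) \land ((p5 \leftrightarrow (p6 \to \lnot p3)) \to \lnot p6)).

Assume the negation and expand:
Initial set: {F ((\lnot p3 \lor p2) \leftrightarrow ((\lnot p6 \lor p4) \land ((p5 \leftrightarrow (p6 \to \lnot p3)) \to \lnot p6)))}.
F ((\lnot p3 \lor p2) \leftrightarrow ((\lnot p6 \lor p4) \land ((p5 \leftrightarrow (p6 \to \lnot p3)) \to \lnot p6))): β-rule — branch into T (\lnot p3 \lor p2), F ((\lnot p6 \lor p4) \land ((p5 \leftrightarrow (p6 \to \lnot p3)) \to \lnot p6))  //  F (\lnot p3 \lor p2), T ((\lnot p6 \lor p4) \land ((p5 \leftrightarrow (p6 \to \lnot p3)) \to \lnot p6)).
  branch 1 (add T (\lnot p3 \lor p2), F ((\lnot p6 \lor p4) \land ((p5 \leftrightarrow (p6 \to \lnot p3)) \to \lnot p6))):
    T (\lnot p3 \lor p2): β-rule — branch into T \lnot p3  //  T p2.
      branch 1.1 (add T \lnot p3):
        F ((\lnot p6 \lor p4) \land ((p5 \leftrightarrow (p6 \to \lnot p3)) \to \lnot p6)): β-rule — branch into F (\lnot p6 \lor p4)  //  F ((p5 \leftrightarrow (p6 \to \lnot p3)) \to \lnot p6).
          branch 1.1.1 (add F (\lnot p6 \lor p4)):
            F (\lnot p6 \lor p4): α-rule — add F \lnot p6, F p4.
            ○ open, literals {p3=0, p4=0, p6=1}.
          branch 1.1.2 (add F ((p5 \leftrightarrow (p6 \to \lnot p3)) \to \lnot p6)):
            F ((p5 \leftrightarrow (p6 \to \lnot p3)) \to \lnot p6): α-rule — add T (p5 \leftrightarrow (p6 \to \lnot p3)), F \lnot p6.
            T (p5 \leftrightarrow (p6 \to \lnot p3)): β-rule — branch into T p5, T (p6 \to \lnot p3)  //  F p5, F (p6 \to \lnot p3).
              branch 1.1.2.1 (add T p5, T (p6 \to \lnot p3)):
                T (p6 \to \lnot p3): β-rule — branch into F p6  //  T \lnot p3.
                  branch 1.1.2.1.1 (add F p6):
                    × closes — contains both p6 and \lnot p6.
                  branch 1.1.2.1.2 (add T \lnot p3):
                    ○ open, literals {p3=0, p5=1, p6=1}.
              branch 1.1.2.2 (add F p5, F (p6 \to \lnot p3)):
                F (p6 \to \lnot p3): α-rule — add T p6, F \lnot p3.
                × closes — contains both p3 and \lnot p3.
      branch 1.2 (add T p2):
        F ((\lnot p6 \lor p4) \land ((p5 \leftrightarrow (p6 \to \lnot p3)) \to \lnot p6)): β-rule — branch into F (\lnot p6 \lor p4)  //  F ((p5 \leftrightarrow (p6 \to \lnot p3)) \to \lnot p6).
          branch 1.2.1 (add F (\lnot p6 \lor p4)):
            F (\lnot p6 \lor p4): α-rule — add F \lnot p6, F p4.
            ○ open, literals {p2=1, p4=0, p6=1}.
          branch 1.2.2 (add F ((p5 \leftrightarrow (p6 \to \lnot p3)) \to \lnot p6)):
            F ((p5 \leftrightarrow (p6 \to \lnot p3)) \to \lnot p6): α-rule — add T (p5 \leftrightarrow (p6 \to \lnot p3)), F \lnot p6.
            T (p5 \leftrightarrow (p6 \to \lnot p3)): β-rule — branch into T p5, T (p6 \to \lnot p3)  //  F p5, F (p6 \to \lnot p3).
              branch 1.2.2.1 (add T p5, T (p6 \to \lnot p3)):
                T (p6 \to \lnot p3): β-rule — branch into F p6  //  T \lnot p3.
                  branch 1.2.2.1.1 (add F p6):
                    × closes — contains both p6 and \lnot p6.
                  branch 1.2.2.1.2 (add T \lnot p3):
                    ○ open, literals {p2=1, p3=0, p5=1, p6=1}.
              branch 1.2.2.2 (add F p5, F (p6 \to \lnot p3)):
                F (p6 \to \lnot p3): α-rule — add T p6, F \lnot p3.
                ○ open, literals {p2=1, p3=1, p5=0, p6=1}.
  branch 2 (add F (\lnot p3 \lor p2), T ((\lnot p6 \lor p4) \land ((p5 \leftrightarrow (p6 \to \lnot p3)) \to \lnot p6))):
    F (\lnot p3 \lor p2): α-rule — add F \lnot p3, F p2.
    T ((\lnot p6 \lor p4) \land ((p5 \leftrightarrow (p6 \to \lnot p3)) \to \lnot p6)): α-rule — add T (\lnot p6 \lor p4), T ((p5 \leftrightarrow (p6 \to \lnot p3)) \to \lnot p6).
    T (\lnot p6 \lor p4): β-rule — branch into T \lnot p6  //  T p4.
      branch 2.1 (add T \lnot p6):
        T ((p5 \leftrightarrow (p6 \to \lnot p3)) \to \lnot p6): β-rule — branch into F (p5 \leftrightarrow (p6 \to \lnot p3))  //  T \lnot p6.
          branch 2.1.1 (add F (p5 \leftrightarrow (p6 \to \lnot p3))):
            F (p5 \leftrightarrow (p6 \to \lnot p3)): β-rule — branch into T p5, F (p6 \to \lnot p3)  //  F p5, T (p6 \to \lnot p3).
              branch 2.1.1.1 (add T p5, F (p6 \to \lnot p3)):
                F (p6 \to \lnot p3): α-rule — add T p6, F \lnot p3.
                × closes — contains both p6 and \lnot p6.
              branch 2.1.1.2 (add F p5, T (p6 \to \lnot p3)):
                T (p6 \to \lnot p3): β-rule — branch into F p6  //  T \lnot p3.
                  branch 2.1.1.2.1 (add F p6):
                    ○ open, literals {p2=0, p3=1, p5=0, p6=0}.
                  branch 2.1.1.2.2 (add T \lnot p3):
                    × closes — contains both p3 and \lnot p3.
          branch 2.1.2 (add T \lnot p6):
            ○ open, literals {p2=0, p3=1, p6=0}.
      branch 2.2 (add T p4):
        T ((p5 \leftrightarrow (p6 \to \lnot p3)) \to \lnot p6): β-rule — branch into F (p5 \leftrightarrow (p6 \to \lnot p3))  //  T \lnot p6.
          branch 2.2.1 (add F (p5 \leftrightarrow (p6 \to \lnot p3))):
            F (p5 \leftrightarrow (p6 \to \lnot p3)): β-rule — branch into T p5, F (p6 \to \lnot p3)  //  F p5, T (p6 \to \lnot p3).
              branch 2.2.1.1 (add T p5, F (p6 \to \lnot p3)):
                F (p6 \to \lnot p3): α-rule — add T p6, F \lnot p3.
                ○ open, literals {p2=0, p3=1, p4=1, p5=1, p6=1}.
              branch 2.2.1.2 (add F p5, T (p6 \to \lnot p3)):
                T (p6 \to \lnot p3): β-rule — branch into F p6  //  T \lnot p3.
                  branch 2.2.1.2.1 (add F p6):
                    ○ open, literals {p2=0, p3=1, p4=1, p5=0, p6=0}.
                  branch 2.2.1.2.2 (add T \lnot p3):
                    × closes — contains both p3 and \lnot p3.
          branch 2.2.2 (add T \lnot p6):
            ○ open, literals {p2=0, p3=1, p4=1, p6=0}.
6 branches closed, 10 open.
An open branch gives a countermodel: p3=0, p4=0, p6=1 (unmentioned atoms arbitrary); under it the original formula is false.

Not valid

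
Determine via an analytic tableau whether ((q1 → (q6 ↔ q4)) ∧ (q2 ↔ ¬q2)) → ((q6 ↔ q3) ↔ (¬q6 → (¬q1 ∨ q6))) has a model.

Satisfiable

Initial set: {(((q1 → (q6 ↔ q4)) ∧ (q2 ↔ ¬q2)) → ((q6 ↔ q3) ↔ (¬q6 → (¬q1 ∨ q6))))}.
(((q1 → (q6 ↔ q4)) ∧ (q2 ↔ ¬q2)) → ((q6 ↔ q3) ↔ (¬q6 → (¬q1 ∨ q6)))): β-rule — branch into ¬((q1 → (q6 ↔ q4)) ∧ (q2 ↔ ¬q2))  //  ((q6 ↔ q3) ↔ (¬q6 → (¬q1 ∨ q6))).
  branch 1 (add ¬((q1 → (q6 ↔ q4)) ∧ (q2 ↔ ¬q2))):
    ¬((q1 → (q6 ↔ q4)) ∧ (q2 ↔ ¬q2)): β-rule — branch into ¬(q1 → (q6 ↔ q4))  //  ¬(q2 ↔ ¬q2).
      branch 1.1 (add ¬(q1 → (q6 ↔ q4))):
        ¬(q1 → (q6 ↔ q4)): α-rule — add q1, ¬(q6 ↔ q4).
        ¬(q6 ↔ q4): β-rule — branch into q6, ¬q4  //  ¬q6, q4.
          branch 1.1.1 (add q6, ¬q4):
            ○ open, literals {q1=T, q4=F, q6=T}.
          branch 1.1.2 (add ¬q6, q4):
            ○ open, literals {q1=T, q4=T, q6=F}.
      branch 1.2 (add ¬(q2 ↔ ¬q2)):
        ¬(q2 ↔ ¬q2): β-rule — branch into q2, ¬¬q2  //  ¬q2, ¬q2.
          branch 1.2.1 (add q2, ¬¬q2):
            ○ open, literals {q2=T}.
          branch 1.2.2 (add ¬q2, ¬q2):
            ○ open, literals {q2=F}.
  branch 2 (add ((q6 ↔ q3) ↔ (¬q6 → (¬q1 ∨ q6)))):
    ((q6 ↔ q3) ↔ (¬q6 → (¬q1 ∨ q6))): β-rule — branch into (q6 ↔ q3), (¬q6 → (¬q1 ∨ q6))  //  ¬(q6 ↔ q3), ¬(¬q6 → (¬q1 ∨ q6)).
      branch 2.1 (add (q6 ↔ q3), (¬q6 → (¬q1 ∨ q6))):
        (q6 ↔ q3): β-rule — branch into q6, q3  //  ¬q6, ¬q3.
          branch 2.1.1 (add q6, q3):
            (¬q6 → (¬q1 ∨ q6)): β-rule — branch into ¬¬q6  //  (¬q1 ∨ q6).
              branch 2.1.1.1 (add ¬¬q6):
                ○ open, literals {q3=T, q6=T}.
              branch 2.1.1.2 (add (¬q1 ∨ q6)):
                (¬q1 ∨ q6): β-rule — branch into ¬q1  //  q6.
                  branch 2.1.1.2.1 (add ¬q1):
                    ○ open, literals {q1=F, q3=T, q6=T}.
                  branch 2.1.1.2.2 (add q6):
                    ○ open, literals {q3=T, q6=T}.
          branch 2.1.2 (add ¬q6, ¬q3):
            (¬q6 → (¬q1 ∨ q6)): β-rule — branch into ¬¬q6  //  (¬q1 ∨ q6).
              branch 2.1.2.1 (add ¬¬q6):
                × closes — contains both q6 and ¬q6.
              branch 2.1.2.2 (add (¬q1 ∨ q6)):
                (¬q1 ∨ q6): β-rule — branch into ¬q1  //  q6.
                  branch 2.1.2.2.1 (add ¬q1):
                    ○ open, literals {q1=F, q3=F, q6=F}.
                  branch 2.1.2.2.2 (add q6):
                    × closes — contains both q6 and ¬q6.
      branch 2.2 (add ¬(q6 ↔ q3), ¬(¬q6 → (¬q1 ∨ q6))):
        ¬(¬q6 → (¬q1 ∨ q6)): α-rule — add ¬q6, ¬(¬q1 ∨ q6).
        ¬(¬q1 ∨ q6): α-rule — add ¬¬q1, ¬q6.
        ¬(q6 ↔ q3): β-rule — branch into q6, ¬q3  //  ¬q6, q3.
          branch 2.2.1 (add q6, ¬q3):
            × closes — contains both q6 and ¬q6.
          branch 2.2.2 (add ¬q6, q3):
            ○ open, literals {q1=T, q3=T, q6=F}.
3 branches closed, 9 open.
An open branch gives a satisfying assignment: q1=T, q4=F, q6=T.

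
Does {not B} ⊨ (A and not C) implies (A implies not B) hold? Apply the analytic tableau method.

Yes

Initial set: {not B; not ((A and not C) implies (A implies not B))}.
not ((A and not C) implies (A implies not B)): α-rule — add (A and not C), not (A implies not B).
(A and not C): α-rule — add A, not C.
not (A implies not B): α-rule — add A, not not B.
× closes — contains both B and not B.
All 1 branch closes.
Every branch closed, so the premises entail the conclusion.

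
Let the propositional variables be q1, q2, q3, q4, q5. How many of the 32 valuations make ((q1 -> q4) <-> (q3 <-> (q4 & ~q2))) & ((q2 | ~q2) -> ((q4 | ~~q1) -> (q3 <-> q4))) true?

Initial set: {T (((q1 -> q4) <-> (q3 <-> (q4 & ~q2))) & ((q2 | ~q2) -> ((q4 | ~~q1) -> (q3 <-> q4))))}.
T (((q1 -> q4) <-> (q3 <-> (q4 & ~q2))) & ((q2 | ~q2) -> ((q4 | ~~q1) -> (q3 <-> q4)))): α-rule — add T ((q1 -> q4) <-> (q3 <-> (q4 & ~q2))), T ((q2 | ~q2) -> ((q4 | ~~q1) -> (q3 <-> q4))).
T ((q1 -> q4) <-> (q3 <-> (q4 & ~q2))): β-rule — branch into T (q1 -> q4), T (q3 <-> (q4 & ~q2))  //  F (q1 -> q4), F (q3 <-> (q4 & ~q2)).
  branch 1 (add T (q1 -> q4), T (q3 <-> (q4 & ~q2))):
    T ((q2 | ~q2) -> ((q4 | ~~q1) -> (q3 <-> q4))): β-rule — branch into F (q2 | ~q2)  //  T ((q4 | ~~q1) -> (q3 <-> q4)).
      branch 1.1 (add F (q2 | ~q2)):
        F (q2 | ~q2): α-rule — add F q2, F ~q2.
        × closes — contains both q2 and ~q2.
      branch 1.2 (add T ((q4 | ~~q1) -> (q3 <-> q4))):
        T (q1 -> q4): β-rule — branch into F q1  //  T q4.
          branch 1.2.1 (add F q1):
            T (q3 <-> (q4 & ~q2)): β-rule — branch into T q3, T (q4 & ~q2)  //  F q3, F (q4 & ~q2).
              branch 1.2.1.1 (add T q3, T (q4 & ~q2)):
                T (q4 & ~q2): α-rule — add T q4, T ~q2.
                T ((q4 | ~~q1) -> (q3 <-> q4)): β-rule — branch into F (q4 | ~~q1)  //  T (q3 <-> q4).
                  branch 1.2.1.1.1 (add F (q4 | ~~q1)):
                    F (q4 | ~~q1): α-rule — add F q4, F ~~q1.
                    × closes — contains both q4 and ~q4.
                  branch 1.2.1.1.2 (add T (q3 <-> q4)):
                    T (q3 <-> q4): β-rule — branch into T q3, T q4  //  F q3, F q4.
                      branch 1.2.1.1.2.1 (add T q3, T q4):
                        ○ open, literals {q1=F, q2=F, q3=T, q4=T}.
                      branch 1.2.1.1.2.2 (add F q3, F q4):
                        × closes — contains both q3 and ~q3.
              branch 1.2.1.2 (add F q3, F (q4 & ~q2)):
                T ((q4 | ~~q1) -> (q3 <-> q4)): β-rule — branch into F (q4 | ~~q1)  //  T (q3 <-> q4).
                  branch 1.2.1.2.1 (add F (q4 | ~~q1)):
                    F (q4 | ~~q1): α-rule — add F q4, F ~~q1.
                    F ~~q1: drop double negation, giving F q1.
                    F (q4 & ~q2): β-rule — branch into F q4  //  F ~q2.
                      branch 1.2.1.2.1.1 (add F q4):
                        ○ open, literals {q1=F, q3=F, q4=F}.
                      branch 1.2.1.2.1.2 (add F ~q2):
                        ○ open, literals {q1=F, q2=T, q3=F, q4=F}.
                  branch 1.2.1.2.2 (add T (q3 <-> q4)):
                    F (q4 & ~q2): β-rule — branch into F q4  //  F ~q2.
                      branch 1.2.1.2.2.1 (add F q4):
                        T (q3 <-> q4): β-rule — branch into T q3, T q4  //  F q3, F q4.
                          branch 1.2.1.2.2.1.1 (add T q3, T q4):
                            × closes — contains both q3 and ~q3.
                          branch 1.2.1.2.2.1.2 (add F q3, F q4):
                            ○ open, literals {q1=F, q3=F, q4=F}.
                      branch 1.2.1.2.2.2 (add F ~q2):
                        T (q3 <-> q4): β-rule — branch into T q3, T q4  //  F q3, F q4.
                          branch 1.2.1.2.2.2.1 (add T q3, T q4):
                            × closes — contains both q3 and ~q3.
                          branch 1.2.1.2.2.2.2 (add F q3, F q4):
                            ○ open, literals {q1=F, q2=T, q3=F, q4=F}.
          branch 1.2.2 (add T q4):
            T (q3 <-> (q4 & ~q2)): β-rule — branch into T q3, T (q4 & ~q2)  //  F q3, F (q4 & ~q2).
              branch 1.2.2.1 (add T q3, T (q4 & ~q2)):
                T (q4 & ~q2): α-rule — add T q4, T ~q2.
                T ((q4 | ~~q1) -> (q3 <-> q4)): β-rule — branch into F (q4 | ~~q1)  //  T (q3 <-> q4).
                  branch 1.2.2.1.1 (add F (q4 | ~~q1)):
                    F (q4 | ~~q1): α-rule — add F q4, F ~~q1.
                    × closes — contains both q4 and ~q4.
                  branch 1.2.2.1.2 (add T (q3 <-> q4)):
                    T (q3 <-> q4): β-rule — branch into T q3, T q4  //  F q3, F q4.
                      branch 1.2.2.1.2.1 (add T q3, T q4):
                        ○ open, literals {q2=F, q3=T, q4=T}.
                      branch 1.2.2.1.2.2 (add F q3, F q4):
                        × closes — contains both q3 and ~q3.
              branch 1.2.2.2 (add F q3, F (q4 & ~q2)):
                T ((q4 | ~~q1) -> (q3 <-> q4)): β-rule — branch into F (q4 | ~~q1)  //  T (q3 <-> q4).
                  branch 1.2.2.2.1 (add F (q4 | ~~q1)):
                    F (q4 | ~~q1): α-rule — add F q4, F ~~q1.
                    × closes — contains both q4 and ~q4.
                  branch 1.2.2.2.2 (add T (q3 <-> q4)):
                    F (q4 & ~q2): β-rule — branch into F q4  //  F ~q2.
                      branch 1.2.2.2.2.1 (add F q4):
                        × closes — contains both q4 and ~q4.
                      branch 1.2.2.2.2.2 (add F ~q2):
                        T (q3 <-> q4): β-rule — branch into T q3, T q4  //  F q3, F q4.
                          branch 1.2.2.2.2.2.1 (add T q3, T q4):
                            × closes — contains both q3 and ~q3.
                          branch 1.2.2.2.2.2.2 (add F q3, F q4):
                            × closes — contains both q4 and ~q4.
  branch 2 (add F (q1 -> q4), F (q3 <-> (q4 & ~q2))):
    F (q1 -> q4): α-rule — add T q1, F q4.
    T ((q2 | ~q2) -> ((q4 | ~~q1) -> (q3 <-> q4))): β-rule — branch into F (q2 | ~q2)  //  T ((q4 | ~~q1) -> (q3 <-> q4)).
      branch 2.1 (add F (q2 | ~q2)):
        F (q2 | ~q2): α-rule — add F q2, F ~q2.
        × closes — contains both q2 and ~q2.
      branch 2.2 (add T ((q4 | ~~q1) -> (q3 <-> q4))):
        F (q3 <-> (q4 & ~q2)): β-rule — branch into T q3, F (q4 & ~q2)  //  F q3, T (q4 & ~q2).
          branch 2.2.1 (add T q3, F (q4 & ~q2)):
            T ((q4 | ~~q1) -> (q3 <-> q4)): β-rule — branch into F (q4 | ~~q1)  //  T (q3 <-> q4).
              branch 2.2.1.1 (add F (q4 | ~~q1)):
                F (q4 | ~~q1): α-rule — add F q4, F ~~q1.
                F ~~q1: drop double negation, giving F q1.
                × closes — contains both q1 and ~q1.
              branch 2.2.1.2 (add T (q3 <-> q4)):
                F (q4 & ~q2): β-rule — branch into F q4  //  F ~q2.
                  branch 2.2.1.2.1 (add F q4):
                    T (q3 <-> q4): β-rule — branch into T q3, T q4  //  F q3, F q4.
                      branch 2.2.1.2.1.1 (add T q3, T q4):
                        × closes — contains both q4 and ~q4.
                      branch 2.2.1.2.1.2 (add F q3, F q4):
                        × closes — contains both q3 and ~q3.
                  branch 2.2.1.2.2 (add F ~q2):
                    T (q3 <-> q4): β-rule — branch into T q3, T q4  //  F q3, F q4.
                      branch 2.2.1.2.2.1 (add T q3, T q4):
                        × closes — contains both q4 and ~q4.
                      branch 2.2.1.2.2.2 (add F q3, F q4):
                        × closes — contains both q3 and ~q3.
          branch 2.2.2 (add F q3, T (q4 & ~q2)):
            T (q4 & ~q2): α-rule — add T q4, T ~q2.
            × closes — contains both q4 and ~q4.
18 branches closed, 6 open.
Each open branch fixes some atoms; the unmentioned ones are free. Counting distinct full assignments: branch {q1=F, q2=F, q3=T, q4=T} (q5) contributes 2 new; branch {q1=F, q3=F, q4=F} (q2, q5) contributes 4 new; branch {q1=F, q2=T, q3=F, q4=F} (q5) contributes 0 new; branch {q1=F, q3=F, q4=F} (q2, q5) contributes 0 new; branch {q1=F, q2=T, q3=F, q4=F} (q5) contributes 0 new; branch {q2=F, q3=T, q4=T} (q1, q5) contributes 2 new. Total: 8.

8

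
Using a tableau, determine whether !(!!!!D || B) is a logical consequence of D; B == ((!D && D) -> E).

No

Initial set: {D; (B == ((!D && D) -> E)); !!(!!!!D || B)}.
(B == ((!D && D) -> E)): β-rule — branch into B, ((!D && D) -> E)  //  !B, !((!D && D) -> E).
  branch 1 (add B, ((!D && D) -> E)):
    !!(!!!!D || B): β-rule — branch into !!!!D  //  B.
      branch 1.1 (add !!!!D):
        !!!!D: drop double negation, giving !!D.
        !!D: drop double negation, giving D.
        ((!D && D) -> E): β-rule — branch into !(!D && D)  //  E.
          branch 1.1.1 (add !(!D && D)):
            !(!D && D): β-rule — branch into !!D  //  !D.
              branch 1.1.1.1 (add !!D):
                ○ open, literals {B=1, D=1}.
              branch 1.1.1.2 (add !D):
                × closes — contains both D and !D.
          branch 1.1.2 (add E):
            ○ open, literals {B=1, D=1, E=1}.
      branch 1.2 (add B):
        ((!D && D) -> E): β-rule — branch into !(!D && D)  //  E.
          branch 1.2.1 (add !(!D && D)):
            !(!D && D): β-rule — branch into !!D  //  !D.
              branch 1.2.1.1 (add !!D):
                ○ open, literals {B=1, D=1}.
              branch 1.2.1.2 (add !D):
                × closes — contains both D and !D.
          branch 1.2.2 (add E):
            ○ open, literals {B=1, D=1, E=1}.
  branch 2 (add !B, !((!D && D) -> E)):
    !((!D && D) -> E): α-rule — add (!D && D), !E.
    (!D && D): α-rule — add !D, D.
    × closes — contains both D and !D.
3 branches closed, 4 open.
An open branch gives a countermodel: B=1, D=1 (unmentioned atoms arbitrary); the premises hold there but the conclusion fails.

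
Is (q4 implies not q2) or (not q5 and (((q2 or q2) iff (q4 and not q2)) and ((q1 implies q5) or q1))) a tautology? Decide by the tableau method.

Not valid

Assume the negation and expand:
Initial set: {not ((q4 implies not q2) or (not q5 and (((q2 or q2) iff (q4 and not q2)) and ((q1 implies q5) or q1))))}.
not ((q4 implies not q2) or (not q5 and (((q2 or q2) iff (q4 and not q2)) and ((q1 implies q5) or q1)))): α-rule — add not (q4 implies not q2), not (not q5 and (((q2 or q2) iff (q4 and not q2)) and ((q1 implies q5) or q1))).
not (q4 implies not q2): α-rule — add q4, not not q2.
not (not q5 and (((q2 or q2) iff (q4 and not q2)) and ((q1 implies q5) or q1))): β-rule — branch into not not q5  //  not (((q2 or q2) iff (q4 and not q2)) and ((q1 implies q5) or q1)).
  branch 1 (add not not q5):
    ○ open, literals {q2=true, q4=true, q5=true}.
  branch 2 (add not (((q2 or q2) iff (q4 and not q2)) and ((q1 implies q5) or q1))):
    not (((q2 or q2) iff (q4 and not q2)) and ((q1 implies q5) or q1)): β-rule — branch into not ((q2 or q2) iff (q4 and not q2))  //  not ((q1 implies q5) or q1).
      branch 2.1 (add not ((q2 or q2) iff (q4 and not q2))):
        not ((q2 or q2) iff (q4 and not q2)): β-rule — branch into (q2 or q2), not (q4 and not q2)  //  not (q2 or q2), (q4 and not q2).
          branch 2.1.1 (add (q2 or q2), not (q4 and not q2)):
            (q2 or q2): β-rule — branch into q2  //  q2.
              branch 2.1.1.1 (add q2):
                not (q4 and not q2): β-rule — branch into not q4  //  not not q2.
                  branch 2.1.1.1.1 (add not q4):
                    × closes — contains both q4 and not q4.
                  branch 2.1.1.1.2 (add not not q2):
                    ○ open, literals {q2=true, q4=true}.
              branch 2.1.1.2 (add q2):
                not (q4 and not q2): β-rule — branch into not q4  //  not not q2.
                  branch 2.1.1.2.1 (add not q4):
                    × closes — contains both q4 and not q4.
                  branch 2.1.1.2.2 (add not not q2):
                    ○ open, literals {q2=true, q4=true}.
          branch 2.1.2 (add not (q2 or q2), (q4 and not q2)):
            not (q2 or q2): α-rule — add not q2, not q2.
            × closes — contains both q2 and not q2.
      branch 2.2 (add not ((q1 implies q5) or q1)):
        not ((q1 implies q5) or q1): α-rule — add not (q1 implies q5), not q1.
        not (q1 implies q5): α-rule — add q1, not q5.
        × closes — contains both q1 and not q1.
4 branches closed, 3 open.
An open branch gives a countermodel: q2=true, q4=true, q5=true (unmentioned atoms arbitrary); under it the original formula is false.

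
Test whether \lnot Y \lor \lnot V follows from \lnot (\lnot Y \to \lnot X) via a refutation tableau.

Yes

Initial set: {\lnot (\lnot Y \to \lnot X); \lnot (\lnot Y \lor \lnot V)}.
\lnot (\lnot Y \to \lnot X): α-rule — add \lnot Y, \lnot \lnot X.
\lnot (\lnot Y \lor \lnot V): α-rule — add \lnot \lnot Y, \lnot \lnot V.
× closes — contains both Y and \lnot Y.
All 1 branch closes.
Every branch closed, so the premises entail the conclusion.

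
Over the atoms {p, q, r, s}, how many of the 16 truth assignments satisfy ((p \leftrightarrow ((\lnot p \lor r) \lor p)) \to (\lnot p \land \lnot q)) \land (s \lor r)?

6

Initial set: {(((p \leftrightarrow ((\lnot p \lor r) \lor p)) \to (\lnot p \land \lnot q)) \land (s \lor r))}.
(((p \leftrightarrow ((\lnot p \lor r) \lor p)) \to (\lnot p \land \lnot q)) \land (s \lor r)): α-rule — add ((p \leftrightarrow ((\lnot p \lor r) \lor p)) \to (\lnot p \land \lnot q)), (s \lor r).
((p \leftrightarrow ((\lnot p \lor r) \lor p)) \to (\lnot p \land \lnot q)): β-rule — branch into \lnot (p \leftrightarrow ((\lnot p \lor r) \lor p))  //  (\lnot p \land \lnot q).
  branch 1 (add \lnot (p \leftrightarrow ((\lnot p \lor r) \lor p))):
    (s \lor r): β-rule — branch into s  //  r.
      branch 1.1 (add s):
        \lnot (p \leftrightarrow ((\lnot p \lor r) \lor p)): β-rule — branch into p, \lnot ((\lnot p \lor r) \lor p)  //  \lnot p, ((\lnot p \lor r) \lor p).
          branch 1.1.1 (add p, \lnot ((\lnot p \lor r) \lor p)):
            \lnot ((\lnot p \lor r) \lor p): α-rule — add \lnot (\lnot p \lor r), \lnot p.
            × closes — contains both p and \lnot p.
          branch 1.1.2 (add \lnot p, ((\lnot p \lor r) \lor p)):
            ((\lnot p \lor r) \lor p): β-rule — branch into (\lnot p \lor r)  //  p.
              branch 1.1.2.1 (add (\lnot p \lor r)):
                (\lnot p \lor r): β-rule — branch into \lnot p  //  r.
                  branch 1.1.2.1.1 (add \lnot p):
                    ○ open, literals {p=F, s=T}.
                  branch 1.1.2.1.2 (add r):
                    ○ open, literals {p=F, r=T, s=T}.
              branch 1.1.2.2 (add p):
                × closes — contains both p and \lnot p.
      branch 1.2 (add r):
        \lnot (p \leftrightarrow ((\lnot p \lor r) \lor p)): β-rule — branch into p, \lnot ((\lnot p \lor r) \lor p)  //  \lnot p, ((\lnot p \lor r) \lor p).
          branch 1.2.1 (add p, \lnot ((\lnot p \lor r) \lor p)):
            \lnot ((\lnot p \lor r) \lor p): α-rule — add \lnot (\lnot p \lor r), \lnot p.
            × closes — contains both p and \lnot p.
          branch 1.2.2 (add \lnot p, ((\lnot p \lor r) \lor p)):
            ((\lnot p \lor r) \lor p): β-rule — branch into (\lnot p \lor r)  //  p.
              branch 1.2.2.1 (add (\lnot p \lor r)):
                (\lnot p \lor r): β-rule — branch into \lnot p  //  r.
                  branch 1.2.2.1.1 (add \lnot p):
                    ○ open, literals {p=F, r=T}.
                  branch 1.2.2.1.2 (add r):
                    ○ open, literals {p=F, r=T}.
              branch 1.2.2.2 (add p):
                × closes — contains both p and \lnot p.
  branch 2 (add (\lnot p \land \lnot q)):
    (\lnot p \land \lnot q): α-rule — add \lnot p, \lnot q.
    (s \lor r): β-rule — branch into s  //  r.
      branch 2.1 (add s):
        ○ open, literals {p=F, q=F, s=T}.
      branch 2.2 (add r):
        ○ open, literals {p=F, q=F, r=T}.
4 branches closed, 6 open.
Each open branch fixes some atoms; the unmentioned ones are free. Counting distinct full assignments: branch {p=F, s=T} (q, r) contributes 4 new; branch {p=F, r=T, s=T} (q) contributes 0 new; branch {p=F, r=T} (q, s) contributes 2 new; branch {p=F, r=T} (q, s) contributes 0 new; branch {p=F, q=F, s=T} (r) contributes 0 new; branch {p=F, q=F, r=T} (s) contributes 0 new. Total: 6.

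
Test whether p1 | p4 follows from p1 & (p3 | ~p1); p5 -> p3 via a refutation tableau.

Initial set: {(p1 & (p3 | ~p1)); (p5 -> p3); ~(p1 | p4)}.
(p1 & (p3 | ~p1)): α-rule — add p1, (p3 | ~p1).
~(p1 | p4): α-rule — add ~p1, ~p4.
× closes — contains both p1 and ~p1.
All 1 branch closes.
Every branch closed, so the premises entail the conclusion.

Yes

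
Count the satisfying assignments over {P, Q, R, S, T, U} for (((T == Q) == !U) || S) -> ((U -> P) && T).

34

Initial set: {((((T == Q) == !U) || S) -> ((U -> P) && T))}.
((((T == Q) == !U) || S) -> ((U -> P) && T)): β-rule — branch into !(((T == Q) == !U) || S)  //  ((U -> P) && T).
  branch 1 (add !(((T == Q) == !U) || S)):
    !(((T == Q) == !U) || S): α-rule — add !((T == Q) == !U), !S.
    !((T == Q) == !U): β-rule — branch into (T == Q), !!U  //  !(T == Q), !U.
      branch 1.1 (add (T == Q), !!U):
        (T == Q): β-rule — branch into T, Q  //  !T, !Q.
          branch 1.1.1 (add T, Q):
            ○ open, literals {Q=T, S=F, T=T, U=T}.
          branch 1.1.2 (add !T, !Q):
            ○ open, literals {Q=F, S=F, T=F, U=T}.
      branch 1.2 (add !(T == Q), !U):
        !(T == Q): β-rule — branch into T, !Q  //  !T, Q.
          branch 1.2.1 (add T, !Q):
            ○ open, literals {Q=F, S=F, T=T, U=F}.
          branch 1.2.2 (add !T, Q):
            ○ open, literals {Q=T, S=F, T=F, U=F}.
  branch 2 (add ((U -> P) && T)):
    ((U -> P) && T): α-rule — add (U -> P), T.
    (U -> P): β-rule — branch into !U  //  P.
      branch 2.1 (add !U):
        ○ open, literals {T=T, U=F}.
      branch 2.2 (add P):
        ○ open, literals {P=T, T=T}.
0 branches closed, 6 open.
Each open branch fixes some atoms; the unmentioned ones are free. Counting distinct full assignments: branch {Q=T, S=F, T=T, U=T} (P, R) contributes 4 new; branch {Q=F, S=F, T=F, U=T} (P, R) contributes 4 new; branch {Q=F, S=F, T=T, U=F} (P, R) contributes 4 new; branch {Q=T, S=F, T=F, U=F} (P, R) contributes 4 new; branch {T=T, U=F} (P, Q, R, S) contributes 12 new; branch {P=T, T=T} (Q, R, S, U) contributes 6 new. Total: 34.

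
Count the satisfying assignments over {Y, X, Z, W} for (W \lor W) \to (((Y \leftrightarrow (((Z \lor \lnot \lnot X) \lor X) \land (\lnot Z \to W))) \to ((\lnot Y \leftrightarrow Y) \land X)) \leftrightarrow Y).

10

Initial set: {((W \lor W) \to (((Y \leftrightarrow (((Z \lor \lnot \lnot X) \lor X) \land (\lnot Z \to W))) \to ((\lnot Y \leftrightarrow Y) \land X)) \leftrightarrow Y))}.
((W \lor W) \to (((Y \leftrightarrow (((Z \lor \lnot \lnot X) \lor X) \land (\lnot Z \to W))) \to ((\lnot Y \leftrightarrow Y) \land X)) \leftrightarrow Y)): β-rule — branch into \lnot (W \lor W)  //  (((Y \leftrightarrow (((Z \lor \lnot \lnot X) \lor X) \land (\lnot Z \to W))) \to ((\lnot Y \leftrightarrow Y) \land X)) \leftrightarrow Y).
  branch 1 (add \lnot (W \lor W)):
    \lnot (W \lor W): α-rule — add \lnot W, \lnot W.
    ○ open, literals {W=false}.
  branch 2 (add (((Y \leftrightarrow (((Z \lor \lnot \lnot X) \lor X) \land (\lnot Z \to W))) \to ((\lnot Y \leftrightarrow Y) \land X)) \leftrightarrow Y)):
    (((Y \leftrightarrow (((Z \lor \lnot \lnot X) \lor X) \land (\lnot Z \to W))) \to ((\lnot Y \leftrightarrow Y) \land X)) \leftrightarrow Y): β-rule — branch into ((Y \leftrightarrow (((Z \lor \lnot \lnot X) \lor X) \land (\lnot Z \to W))) \to ((\lnot Y \leftrightarrow Y) \land X)), Y  //  \lnot ((Y \leftrightarrow (((Z \lor \lnot \lnot X) \lor X) \land (\lnot Z \to W))) \to ((\lnot Y \leftrightarrow Y) \land X)), \lnot Y.
      branch 2.1 (add ((Y \leftrightarrow (((Z \lor \lnot \lnot X) \lor X) \land (\lnot Z \to W))) \to ((\lnot Y \leftrightarrow Y) \land X)), Y):
        ((Y \leftrightarrow (((Z \lor \lnot \lnot X) \lor X) \land (\lnot Z \to W))) \to ((\lnot Y \leftrightarrow Y) \land X)): β-rule — branch into \lnot (Y \leftrightarrow (((Z \lor \lnot \lnot X) \lor X) \land (\lnot Z \to W)))  //  ((\lnot Y \leftrightarrow Y) \land X).
          branch 2.1.1 (add \lnot (Y \leftrightarrow (((Z \lor \lnot \lnot X) \lor X) \land (\lnot Z \to W)))):
            \lnot (Y \leftrightarrow (((Z \lor \lnot \lnot X) \lor X) \land (\lnot Z \to W))): β-rule — branch into Y, \lnot (((Z \lor \lnot \lnot X) \lor X) \land (\lnot Z \to W))  //  \lnot Y, (((Z \lor \lnot \lnot X) \lor X) \land (\lnot Z \to W)).
              branch 2.1.1.1 (add Y, \lnot (((Z \lor \lnot \lnot X) \lor X) \land (\lnot Z \to W))):
                \lnot (((Z \lor \lnot \lnot X) \lor X) \land (\lnot Z \to W)): β-rule — branch into \lnot ((Z \lor \lnot \lnot X) \lor X)  //  \lnot (\lnot Z \to W).
                  branch 2.1.1.1.1 (add \lnot ((Z \lor \lnot \lnot X) \lor X)):
                    \lnot ((Z \lor \lnot \lnot X) \lor X): α-rule — add \lnot (Z \lor \lnot \lnot X), \lnot X.
                    \lnot (Z \lor \lnot \lnot X): α-rule — add \lnot Z, \lnot \lnot \lnot X.
                    \lnot \lnot \lnot X: drop double negation, giving \lnot X.
                    ○ open, literals {X=false, Y=true, Z=false}.
                  branch 2.1.1.1.2 (add \lnot (\lnot Z \to W)):
                    \lnot (\lnot Z \to W): α-rule — add \lnot Z, \lnot W.
                    ○ open, literals {W=false, Y=true, Z=false}.
              branch 2.1.1.2 (add \lnot Y, (((Z \lor \lnot \lnot X) \lor X) \land (\lnot Z \to W))):
                × closes — contains both Y and \lnot Y.
          branch 2.1.2 (add ((\lnot Y \leftrightarrow Y) \land X)):
            ((\lnot Y \leftrightarrow Y) \land X): α-rule — add (\lnot Y \leftrightarrow Y), X.
            (\lnot Y \leftrightarrow Y): β-rule — branch into \lnot Y, Y  //  \lnot \lnot Y, \lnot Y.
              branch 2.1.2.1 (add \lnot Y, Y):
                × closes — contains both Y and \lnot Y.
              branch 2.1.2.2 (add \lnot \lnot Y, \lnot Y):
                × closes — contains both Y and \lnot Y.
      branch 2.2 (add \lnot ((Y \leftrightarrow (((Z \lor \lnot \lnot X) \lor X) \land (\lnot Z \to W))) \to ((\lnot Y \leftrightarrow Y) \land X)), \lnot Y):
        \lnot ((Y \leftrightarrow (((Z \lor \lnot \lnot X) \lor X) \land (\lnot Z \to W))) \to ((\lnot Y \leftrightarrow Y) \land X)): α-rule — add (Y \leftrightarrow (((Z \lor \lnot \lnot X) \lor X) \land (\lnot Z \to W))), \lnot ((\lnot Y \leftrightarrow Y) \land X).
        (Y \leftrightarrow (((Z \lor \lnot \lnot X) \lor X) \land (\lnot Z \to W))): β-rule — branch into Y, (((Z \lor \lnot \lnot X) \lor X) \land (\lnot Z \to W))  //  \lnot Y, \lnot (((Z \lor \lnot \lnot X) \lor X) \land (\lnot Z \to W)).
          branch 2.2.1 (add Y, (((Z \lor \lnot \lnot X) \lor X) \land (\lnot Z \to W))):
            × closes — contains both Y and \lnot Y.
          branch 2.2.2 (add \lnot Y, \lnot (((Z \lor \lnot \lnot X) \lor X) \land (\lnot Z \to W))):
            \lnot ((\lnot Y \leftrightarrow Y) \land X): β-rule — branch into \lnot (\lnot Y \leftrightarrow Y)  //  \lnot X.
              branch 2.2.2.1 (add \lnot (\lnot Y \leftrightarrow Y)):
                \lnot (((Z \lor \lnot \lnot X) \lor X) \land (\lnot Z \to W)): β-rule — branch into \lnot ((Z \lor \lnot \lnot X) \lor X)  //  \lnot (\lnot Z \to W).
                  branch 2.2.2.1.1 (add \lnot ((Z \lor \lnot \lnot X) \lor X)):
                    \lnot ((Z \lor \lnot \lnot X) \lor X): α-rule — add \lnot (Z \lor \lnot \lnot X), \lnot X.
                    \lnot (Z \lor \lnot \lnot X): α-rule — add \lnot Z, \lnot \lnot \lnot X.
                    \lnot \lnot \lnot X: drop double negation, giving \lnot X.
                    \lnot (\lnot Y \leftrightarrow Y): β-rule — branch into \lnot Y, \lnot Y  //  \lnot \lnot Y, Y.
                      branch 2.2.2.1.1.1 (add \lnot Y, \lnot Y):
                        ○ open, literals {X=false, Y=false, Z=false}.
                      branch 2.2.2.1.1.2 (add \lnot \lnot Y, Y):
                        × closes — contains both Y and \lnot Y.
                  branch 2.2.2.1.2 (add \lnot (\lnot Z \to W)):
                    \lnot (\lnot Z \to W): α-rule — add \lnot Z, \lnot W.
                    \lnot (\lnot Y \leftrightarrow Y): β-rule — branch into \lnot Y, \lnot Y  //  \lnot \lnot Y, Y.
                      branch 2.2.2.1.2.1 (add \lnot Y, \lnot Y):
                        ○ open, literals {W=false, Y=false, Z=false}.
                      branch 2.2.2.1.2.2 (add \lnot \lnot Y, Y):
                        × closes — contains both Y and \lnot Y.
              branch 2.2.2.2 (add \lnot X):
                \lnot (((Z \lor \lnot \lnot X) \lor X) \land (\lnot Z \to W)): β-rule — branch into \lnot ((Z \lor \lnot \lnot X) \lor X)  //  \lnot (\lnot Z \to W).
                  branch 2.2.2.2.1 (add \lnot ((Z \lor \lnot \lnot X) \lor X)):
                    \lnot ((Z \lor \lnot \lnot X) \lor X): α-rule — add \lnot (Z \lor \lnot \lnot X), \lnot X.
                    \lnot (Z \lor \lnot \lnot X): α-rule — add \lnot Z, \lnot \lnot \lnot X.
                    \lnot \lnot \lnot X: drop double negation, giving \lnot X.
                    ○ open, literals {X=false, Y=false, Z=false}.
                  branch 2.2.2.2.2 (add \lnot (\lnot Z \to W)):
                    \lnot (\lnot Z \to W): α-rule — add \lnot Z, \lnot W.
                    ○ open, literals {W=false, X=false, Y=false, Z=false}.
6 branches closed, 7 open.
Each open branch fixes some atoms; the unmentioned ones are free. Counting distinct full assignments: branch {W=false} (Y, X, Z) contributes 8 new; branch {X=false, Y=true, Z=false} (W) contributes 1 new; branch {W=false, Y=true, Z=false} (X) contributes 0 new; branch {X=false, Y=false, Z=false} (W) contributes 1 new; branch {W=false, Y=false, Z=false} (X) contributes 0 new; branch {X=false, Y=false, Z=false} (W) contributes 0 new; branch {W=false, X=false, Y=false, Z=false} (none free) contributes 0 new. Total: 10.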